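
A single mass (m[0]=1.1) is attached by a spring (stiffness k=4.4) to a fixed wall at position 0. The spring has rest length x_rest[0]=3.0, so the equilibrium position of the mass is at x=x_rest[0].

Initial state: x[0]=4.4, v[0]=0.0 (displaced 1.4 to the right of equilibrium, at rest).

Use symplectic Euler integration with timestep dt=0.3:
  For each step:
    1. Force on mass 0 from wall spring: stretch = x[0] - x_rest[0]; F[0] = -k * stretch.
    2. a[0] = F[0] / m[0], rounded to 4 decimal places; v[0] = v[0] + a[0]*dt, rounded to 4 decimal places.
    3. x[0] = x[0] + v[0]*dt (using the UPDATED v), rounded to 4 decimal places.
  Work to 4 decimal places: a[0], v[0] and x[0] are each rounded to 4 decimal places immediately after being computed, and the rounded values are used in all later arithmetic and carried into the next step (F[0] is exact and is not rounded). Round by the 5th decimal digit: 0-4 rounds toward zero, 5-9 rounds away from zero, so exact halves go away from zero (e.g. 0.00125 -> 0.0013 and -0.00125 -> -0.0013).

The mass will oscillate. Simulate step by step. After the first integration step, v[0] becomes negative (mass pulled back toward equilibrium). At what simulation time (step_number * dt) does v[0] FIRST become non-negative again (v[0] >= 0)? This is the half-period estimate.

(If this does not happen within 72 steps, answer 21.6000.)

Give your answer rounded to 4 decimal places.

Step 0: x=[4.4000] v=[0.0000]
Step 1: x=[3.8960] v=[-1.6800]
Step 2: x=[3.0694] v=[-2.7552]
Step 3: x=[2.2179] v=[-2.8385]
Step 4: x=[1.6479] v=[-1.9000]
Step 5: x=[1.5647] v=[-0.2775]
Step 6: x=[1.9982] v=[1.4449]
First v>=0 after going negative at step 6, time=1.8000

Answer: 1.8000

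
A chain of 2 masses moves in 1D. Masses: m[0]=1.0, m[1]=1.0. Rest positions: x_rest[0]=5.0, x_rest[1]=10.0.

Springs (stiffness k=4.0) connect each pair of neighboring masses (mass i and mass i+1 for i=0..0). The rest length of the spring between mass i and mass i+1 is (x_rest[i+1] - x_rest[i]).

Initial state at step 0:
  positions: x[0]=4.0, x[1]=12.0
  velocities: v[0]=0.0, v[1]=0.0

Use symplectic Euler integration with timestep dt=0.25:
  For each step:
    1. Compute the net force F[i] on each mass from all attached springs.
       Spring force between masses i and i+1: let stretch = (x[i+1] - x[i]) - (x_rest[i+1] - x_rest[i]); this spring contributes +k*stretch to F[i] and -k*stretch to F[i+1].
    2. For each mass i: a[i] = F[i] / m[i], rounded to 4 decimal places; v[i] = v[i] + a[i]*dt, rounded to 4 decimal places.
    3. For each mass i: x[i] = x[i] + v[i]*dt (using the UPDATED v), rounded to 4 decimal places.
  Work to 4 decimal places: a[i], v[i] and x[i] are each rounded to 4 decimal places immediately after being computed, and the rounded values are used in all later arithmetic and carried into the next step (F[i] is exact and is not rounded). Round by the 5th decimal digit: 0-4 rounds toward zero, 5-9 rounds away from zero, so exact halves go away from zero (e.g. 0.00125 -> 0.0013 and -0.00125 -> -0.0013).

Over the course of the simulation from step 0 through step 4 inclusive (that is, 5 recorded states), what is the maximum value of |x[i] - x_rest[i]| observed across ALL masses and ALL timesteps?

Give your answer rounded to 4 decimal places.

Answer: 2.0938

Derivation:
Step 0: x=[4.0000 12.0000] v=[0.0000 0.0000]
Step 1: x=[4.7500 11.2500] v=[3.0000 -3.0000]
Step 2: x=[5.8750 10.1250] v=[4.5000 -4.5000]
Step 3: x=[6.8125 9.1875] v=[3.7500 -3.7500]
Step 4: x=[7.0938 8.9063] v=[1.1250 -1.1250]
Max displacement = 2.0938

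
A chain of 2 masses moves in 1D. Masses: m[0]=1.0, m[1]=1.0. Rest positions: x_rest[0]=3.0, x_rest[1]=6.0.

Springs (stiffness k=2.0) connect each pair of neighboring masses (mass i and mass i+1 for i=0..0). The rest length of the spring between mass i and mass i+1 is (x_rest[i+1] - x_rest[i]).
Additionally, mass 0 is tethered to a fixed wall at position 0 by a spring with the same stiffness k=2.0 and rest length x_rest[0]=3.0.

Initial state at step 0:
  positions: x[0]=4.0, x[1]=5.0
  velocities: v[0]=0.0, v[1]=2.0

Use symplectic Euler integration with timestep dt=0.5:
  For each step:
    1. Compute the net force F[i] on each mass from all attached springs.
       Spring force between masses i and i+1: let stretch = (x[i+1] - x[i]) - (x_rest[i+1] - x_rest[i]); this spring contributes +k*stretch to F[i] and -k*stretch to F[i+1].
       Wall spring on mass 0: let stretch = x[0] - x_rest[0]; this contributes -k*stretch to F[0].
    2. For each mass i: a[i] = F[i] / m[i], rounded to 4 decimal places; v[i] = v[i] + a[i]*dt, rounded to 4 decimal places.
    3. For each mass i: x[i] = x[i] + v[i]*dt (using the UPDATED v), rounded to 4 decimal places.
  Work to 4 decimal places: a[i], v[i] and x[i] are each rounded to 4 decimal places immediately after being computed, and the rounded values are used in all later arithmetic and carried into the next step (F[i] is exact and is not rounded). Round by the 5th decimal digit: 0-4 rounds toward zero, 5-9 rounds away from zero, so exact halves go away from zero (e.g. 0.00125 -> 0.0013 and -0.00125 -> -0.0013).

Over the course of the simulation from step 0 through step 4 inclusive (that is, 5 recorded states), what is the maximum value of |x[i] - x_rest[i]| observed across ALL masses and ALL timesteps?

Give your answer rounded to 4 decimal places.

Step 0: x=[4.0000 5.0000] v=[0.0000 2.0000]
Step 1: x=[2.5000 7.0000] v=[-3.0000 4.0000]
Step 2: x=[2.0000 8.2500] v=[-1.0000 2.5000]
Step 3: x=[3.6250 7.8750] v=[3.2500 -0.7500]
Step 4: x=[5.5625 6.8750] v=[3.8750 -2.0000]
Max displacement = 2.5625

Answer: 2.5625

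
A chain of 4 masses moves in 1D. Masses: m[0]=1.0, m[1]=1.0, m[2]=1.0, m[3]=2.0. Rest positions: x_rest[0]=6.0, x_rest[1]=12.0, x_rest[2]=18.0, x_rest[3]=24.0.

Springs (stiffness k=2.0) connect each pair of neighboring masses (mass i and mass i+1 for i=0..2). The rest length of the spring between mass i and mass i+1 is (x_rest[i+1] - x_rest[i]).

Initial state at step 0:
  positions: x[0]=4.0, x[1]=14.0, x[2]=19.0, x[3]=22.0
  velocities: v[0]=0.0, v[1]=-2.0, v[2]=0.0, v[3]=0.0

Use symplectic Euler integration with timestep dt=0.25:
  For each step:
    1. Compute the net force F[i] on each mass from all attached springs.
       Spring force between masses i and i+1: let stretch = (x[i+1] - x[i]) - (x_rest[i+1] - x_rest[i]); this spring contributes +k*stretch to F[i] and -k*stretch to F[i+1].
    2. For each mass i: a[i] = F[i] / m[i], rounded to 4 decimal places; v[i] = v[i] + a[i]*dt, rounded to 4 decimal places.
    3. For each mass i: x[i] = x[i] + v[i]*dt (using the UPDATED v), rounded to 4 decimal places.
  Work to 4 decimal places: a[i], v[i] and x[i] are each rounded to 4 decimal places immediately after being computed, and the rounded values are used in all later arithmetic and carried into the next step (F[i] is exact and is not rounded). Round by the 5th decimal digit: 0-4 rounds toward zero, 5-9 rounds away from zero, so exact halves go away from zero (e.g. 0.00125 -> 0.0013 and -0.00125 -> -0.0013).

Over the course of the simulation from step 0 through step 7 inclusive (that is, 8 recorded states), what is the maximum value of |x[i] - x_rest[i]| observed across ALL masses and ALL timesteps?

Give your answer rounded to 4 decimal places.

Step 0: x=[4.0000 14.0000 19.0000 22.0000] v=[0.0000 -2.0000 0.0000 0.0000]
Step 1: x=[4.5000 12.8750 18.7500 22.1875] v=[2.0000 -4.5000 -1.0000 0.7500]
Step 2: x=[5.2969 11.4375 18.1953 22.5352] v=[3.1875 -5.7500 -2.2188 1.3906]
Step 3: x=[6.1114 10.0772 17.3384 22.9866] v=[3.2578 -5.4414 -3.4278 1.8056]
Step 4: x=[6.6716 9.1288 16.2798 23.4600] v=[2.2407 -3.7937 -4.2343 1.8936]
Step 5: x=[6.7889 8.7671 15.2249 23.8597] v=[0.4693 -1.4468 -4.2197 1.5986]
Step 6: x=[6.4035 8.9654 14.4421 24.0947] v=[-1.5416 0.7930 -3.1312 0.9399]
Step 7: x=[5.5883 9.5280 14.1813 24.1014] v=[-3.2607 2.2504 -1.0433 0.0268]
Max displacement = 3.8187

Answer: 3.8187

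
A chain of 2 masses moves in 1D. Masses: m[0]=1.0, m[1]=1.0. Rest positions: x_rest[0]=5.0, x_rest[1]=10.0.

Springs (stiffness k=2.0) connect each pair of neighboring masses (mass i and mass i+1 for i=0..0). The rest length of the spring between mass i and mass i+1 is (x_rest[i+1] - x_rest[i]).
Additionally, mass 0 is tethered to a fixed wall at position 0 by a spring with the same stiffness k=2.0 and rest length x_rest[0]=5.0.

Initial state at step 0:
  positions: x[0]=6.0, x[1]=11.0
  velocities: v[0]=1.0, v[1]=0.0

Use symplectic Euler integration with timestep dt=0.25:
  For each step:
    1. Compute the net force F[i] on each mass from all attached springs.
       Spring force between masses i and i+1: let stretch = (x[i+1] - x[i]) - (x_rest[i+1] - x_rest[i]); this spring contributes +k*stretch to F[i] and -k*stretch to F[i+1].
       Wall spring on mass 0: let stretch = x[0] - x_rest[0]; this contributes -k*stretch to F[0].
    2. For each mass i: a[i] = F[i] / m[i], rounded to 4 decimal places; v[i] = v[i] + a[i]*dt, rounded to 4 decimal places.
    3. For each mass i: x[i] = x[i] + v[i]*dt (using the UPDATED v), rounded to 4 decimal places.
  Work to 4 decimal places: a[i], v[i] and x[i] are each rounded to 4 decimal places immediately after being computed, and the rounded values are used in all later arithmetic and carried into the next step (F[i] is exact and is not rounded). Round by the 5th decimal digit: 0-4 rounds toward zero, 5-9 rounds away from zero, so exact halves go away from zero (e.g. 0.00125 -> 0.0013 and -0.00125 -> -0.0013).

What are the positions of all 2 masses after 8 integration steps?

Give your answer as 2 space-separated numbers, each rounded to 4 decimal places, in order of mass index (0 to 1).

Answer: 4.8381 10.3341

Derivation:
Step 0: x=[6.0000 11.0000] v=[1.0000 0.0000]
Step 1: x=[6.1250 11.0000] v=[0.5000 0.0000]
Step 2: x=[6.0938 11.0156] v=[-0.1250 0.0625]
Step 3: x=[5.9161 11.0410] v=[-0.7110 0.1016]
Step 4: x=[5.6395 11.0508] v=[-1.1066 0.0392]
Step 5: x=[5.3343 11.0092] v=[-1.2207 -0.1665]
Step 6: x=[5.0717 10.8832] v=[-1.0504 -0.5040]
Step 7: x=[4.9016 10.6558] v=[-0.6805 -0.9098]
Step 8: x=[4.8381 10.3341] v=[-0.2542 -1.2869]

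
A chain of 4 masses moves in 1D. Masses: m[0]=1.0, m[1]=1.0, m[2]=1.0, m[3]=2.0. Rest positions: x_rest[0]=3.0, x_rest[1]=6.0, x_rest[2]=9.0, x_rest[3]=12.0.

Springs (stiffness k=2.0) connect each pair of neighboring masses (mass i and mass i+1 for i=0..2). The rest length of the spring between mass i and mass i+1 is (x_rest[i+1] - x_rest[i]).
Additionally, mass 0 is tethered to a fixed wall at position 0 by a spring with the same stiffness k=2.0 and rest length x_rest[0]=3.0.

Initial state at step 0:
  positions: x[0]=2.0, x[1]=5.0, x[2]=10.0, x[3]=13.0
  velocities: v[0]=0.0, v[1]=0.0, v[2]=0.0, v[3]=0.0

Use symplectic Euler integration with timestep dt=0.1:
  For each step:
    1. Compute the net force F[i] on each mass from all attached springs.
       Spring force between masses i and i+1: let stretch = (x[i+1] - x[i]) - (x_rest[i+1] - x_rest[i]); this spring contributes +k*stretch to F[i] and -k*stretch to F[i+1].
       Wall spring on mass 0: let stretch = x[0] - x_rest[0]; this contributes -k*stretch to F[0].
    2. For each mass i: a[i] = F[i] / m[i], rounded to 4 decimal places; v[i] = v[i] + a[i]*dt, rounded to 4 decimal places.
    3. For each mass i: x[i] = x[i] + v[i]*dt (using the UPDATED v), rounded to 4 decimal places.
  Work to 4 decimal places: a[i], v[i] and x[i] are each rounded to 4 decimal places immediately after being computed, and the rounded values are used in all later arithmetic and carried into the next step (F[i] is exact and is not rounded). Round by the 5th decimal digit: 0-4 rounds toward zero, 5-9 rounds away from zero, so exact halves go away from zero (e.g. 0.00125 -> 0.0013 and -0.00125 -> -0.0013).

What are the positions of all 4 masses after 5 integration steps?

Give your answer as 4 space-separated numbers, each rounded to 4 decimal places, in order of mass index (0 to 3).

Step 0: x=[2.0000 5.0000 10.0000 13.0000] v=[0.0000 0.0000 0.0000 0.0000]
Step 1: x=[2.0200 5.0400 9.9600 13.0000] v=[0.2000 0.4000 -0.4000 0.0000]
Step 2: x=[2.0600 5.1180 9.8824 12.9996] v=[0.4000 0.7800 -0.7760 -0.0040]
Step 3: x=[2.1200 5.2301 9.7719 12.9980] v=[0.5996 1.1213 -1.1054 -0.0157]
Step 4: x=[2.1998 5.3709 9.6351 12.9942] v=[0.7976 1.4076 -1.3685 -0.0383]
Step 5: x=[2.2990 5.5335 9.4802 12.9868] v=[0.9919 1.6262 -1.5495 -0.0742]

Answer: 2.2990 5.5335 9.4802 12.9868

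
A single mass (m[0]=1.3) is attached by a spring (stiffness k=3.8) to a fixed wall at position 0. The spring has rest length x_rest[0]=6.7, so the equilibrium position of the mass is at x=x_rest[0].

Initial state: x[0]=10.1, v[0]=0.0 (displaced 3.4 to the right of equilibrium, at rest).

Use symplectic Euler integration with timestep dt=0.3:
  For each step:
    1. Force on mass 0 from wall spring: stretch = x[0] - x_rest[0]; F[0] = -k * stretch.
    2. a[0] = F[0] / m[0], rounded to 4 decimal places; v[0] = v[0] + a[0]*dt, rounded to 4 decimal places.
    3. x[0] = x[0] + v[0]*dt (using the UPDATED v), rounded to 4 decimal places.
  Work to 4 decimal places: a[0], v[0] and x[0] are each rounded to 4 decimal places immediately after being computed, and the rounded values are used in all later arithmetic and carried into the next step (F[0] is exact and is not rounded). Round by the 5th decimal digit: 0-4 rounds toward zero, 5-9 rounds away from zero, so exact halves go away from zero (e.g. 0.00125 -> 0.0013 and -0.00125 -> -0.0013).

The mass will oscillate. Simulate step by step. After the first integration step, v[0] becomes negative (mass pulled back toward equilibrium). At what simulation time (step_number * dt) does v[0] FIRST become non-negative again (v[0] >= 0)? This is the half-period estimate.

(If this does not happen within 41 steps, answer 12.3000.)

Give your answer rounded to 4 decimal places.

Answer: 2.1000

Derivation:
Step 0: x=[10.1000] v=[0.0000]
Step 1: x=[9.2055] v=[-2.9816]
Step 2: x=[7.6519] v=[-5.1787]
Step 3: x=[5.8479] v=[-6.0135]
Step 4: x=[4.2680] v=[-5.2663]
Step 5: x=[3.3279] v=[-3.1336]
Step 6: x=[3.2750] v=[-0.1765]
Step 7: x=[4.1231] v=[2.8270]
First v>=0 after going negative at step 7, time=2.1000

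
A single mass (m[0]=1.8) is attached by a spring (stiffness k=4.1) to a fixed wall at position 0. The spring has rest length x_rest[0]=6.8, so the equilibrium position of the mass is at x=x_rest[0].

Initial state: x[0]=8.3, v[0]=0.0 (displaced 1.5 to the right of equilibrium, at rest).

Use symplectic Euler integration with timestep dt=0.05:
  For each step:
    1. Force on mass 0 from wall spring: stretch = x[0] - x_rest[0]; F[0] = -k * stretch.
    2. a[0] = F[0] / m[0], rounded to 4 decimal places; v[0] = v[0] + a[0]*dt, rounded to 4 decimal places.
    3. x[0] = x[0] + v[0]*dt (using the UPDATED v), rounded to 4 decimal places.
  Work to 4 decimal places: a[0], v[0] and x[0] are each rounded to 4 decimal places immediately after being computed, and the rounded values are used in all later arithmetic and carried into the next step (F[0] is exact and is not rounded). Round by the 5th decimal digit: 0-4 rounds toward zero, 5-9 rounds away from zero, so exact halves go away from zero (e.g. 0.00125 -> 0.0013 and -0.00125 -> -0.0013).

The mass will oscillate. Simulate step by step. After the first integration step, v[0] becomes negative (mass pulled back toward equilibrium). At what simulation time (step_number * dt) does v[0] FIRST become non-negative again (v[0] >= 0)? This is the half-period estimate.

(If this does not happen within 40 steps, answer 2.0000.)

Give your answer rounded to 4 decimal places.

Step 0: x=[8.3000] v=[0.0000]
Step 1: x=[8.2915] v=[-0.1708]
Step 2: x=[8.2745] v=[-0.3407]
Step 3: x=[8.2491] v=[-0.5086]
Step 4: x=[8.2154] v=[-0.6736]
Step 5: x=[8.1737] v=[-0.8348]
Step 6: x=[8.1241] v=[-0.9913]
Step 7: x=[8.0670] v=[-1.1421]
Step 8: x=[8.0027] v=[-1.2864]
Step 9: x=[7.9315] v=[-1.4234]
Step 10: x=[7.8539] v=[-1.5523]
Step 11: x=[7.7703] v=[-1.6723]
Step 12: x=[7.6812] v=[-1.7828]
Step 13: x=[7.5870] v=[-1.8832]
Step 14: x=[7.4884] v=[-1.9728]
Step 15: x=[7.3858] v=[-2.0512]
Step 16: x=[7.2799] v=[-2.1179]
Step 17: x=[7.1713] v=[-2.1726]
Step 18: x=[7.0606] v=[-2.2149]
Step 19: x=[6.9484] v=[-2.2446]
Step 20: x=[6.8353] v=[-2.2615]
Step 21: x=[6.7220] v=[-2.2655]
Step 22: x=[6.6092] v=[-2.2566]
Step 23: x=[6.4975] v=[-2.2349]
Step 24: x=[6.3875] v=[-2.2005]
Step 25: x=[6.2798] v=[-2.1535]
Step 26: x=[6.1751] v=[-2.0943]
Step 27: x=[6.0739] v=[-2.0231]
Step 28: x=[5.9769] v=[-1.9404]
Step 29: x=[5.8846] v=[-1.8467]
Step 30: x=[5.7975] v=[-1.7424]
Step 31: x=[5.7161] v=[-1.6282]
Step 32: x=[5.6409] v=[-1.5048]
Step 33: x=[5.5723] v=[-1.3728]
Step 34: x=[5.5107] v=[-1.2330]
Step 35: x=[5.4564] v=[-1.0862]
Step 36: x=[5.4097] v=[-0.9332]
Step 37: x=[5.3710] v=[-0.7749]
Step 38: x=[5.3404] v=[-0.6122]
Step 39: x=[5.3181] v=[-0.4460]
Step 40: x=[5.3042] v=[-0.2772]
v[0] did not become non-negative within 40 steps; using fallback time=2.0000

Answer: 2.0000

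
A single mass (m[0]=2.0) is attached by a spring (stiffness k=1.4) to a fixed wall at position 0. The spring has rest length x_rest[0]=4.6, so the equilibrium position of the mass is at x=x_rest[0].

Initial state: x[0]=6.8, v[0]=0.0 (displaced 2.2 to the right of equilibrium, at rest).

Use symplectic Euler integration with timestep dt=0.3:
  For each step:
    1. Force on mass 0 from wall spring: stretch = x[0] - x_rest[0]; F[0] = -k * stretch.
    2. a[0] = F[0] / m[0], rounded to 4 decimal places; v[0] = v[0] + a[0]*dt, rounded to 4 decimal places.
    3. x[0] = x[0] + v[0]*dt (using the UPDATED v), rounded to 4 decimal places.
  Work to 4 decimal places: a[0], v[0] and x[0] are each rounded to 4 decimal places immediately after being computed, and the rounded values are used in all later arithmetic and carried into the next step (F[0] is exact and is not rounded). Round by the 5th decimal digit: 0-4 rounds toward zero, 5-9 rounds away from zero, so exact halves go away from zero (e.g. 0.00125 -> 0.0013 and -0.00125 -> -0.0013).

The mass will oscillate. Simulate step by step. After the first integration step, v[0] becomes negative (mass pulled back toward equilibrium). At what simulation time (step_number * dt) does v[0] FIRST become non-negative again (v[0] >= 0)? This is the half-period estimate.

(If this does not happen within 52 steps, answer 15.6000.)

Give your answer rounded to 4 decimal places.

Answer: 3.9000

Derivation:
Step 0: x=[6.8000] v=[0.0000]
Step 1: x=[6.6614] v=[-0.4620]
Step 2: x=[6.3929] v=[-0.8949]
Step 3: x=[6.0115] v=[-1.2714]
Step 4: x=[5.5412] v=[-1.5678]
Step 5: x=[5.0116] v=[-1.7654]
Step 6: x=[4.4561] v=[-1.8518]
Step 7: x=[3.9096] v=[-1.8216]
Step 8: x=[3.4066] v=[-1.6766]
Step 9: x=[2.9788] v=[-1.4260]
Step 10: x=[2.6531] v=[-1.0856]
Step 11: x=[2.4501] v=[-0.6768]
Step 12: x=[2.3825] v=[-0.2253]
Step 13: x=[2.4546] v=[0.2404]
First v>=0 after going negative at step 13, time=3.9000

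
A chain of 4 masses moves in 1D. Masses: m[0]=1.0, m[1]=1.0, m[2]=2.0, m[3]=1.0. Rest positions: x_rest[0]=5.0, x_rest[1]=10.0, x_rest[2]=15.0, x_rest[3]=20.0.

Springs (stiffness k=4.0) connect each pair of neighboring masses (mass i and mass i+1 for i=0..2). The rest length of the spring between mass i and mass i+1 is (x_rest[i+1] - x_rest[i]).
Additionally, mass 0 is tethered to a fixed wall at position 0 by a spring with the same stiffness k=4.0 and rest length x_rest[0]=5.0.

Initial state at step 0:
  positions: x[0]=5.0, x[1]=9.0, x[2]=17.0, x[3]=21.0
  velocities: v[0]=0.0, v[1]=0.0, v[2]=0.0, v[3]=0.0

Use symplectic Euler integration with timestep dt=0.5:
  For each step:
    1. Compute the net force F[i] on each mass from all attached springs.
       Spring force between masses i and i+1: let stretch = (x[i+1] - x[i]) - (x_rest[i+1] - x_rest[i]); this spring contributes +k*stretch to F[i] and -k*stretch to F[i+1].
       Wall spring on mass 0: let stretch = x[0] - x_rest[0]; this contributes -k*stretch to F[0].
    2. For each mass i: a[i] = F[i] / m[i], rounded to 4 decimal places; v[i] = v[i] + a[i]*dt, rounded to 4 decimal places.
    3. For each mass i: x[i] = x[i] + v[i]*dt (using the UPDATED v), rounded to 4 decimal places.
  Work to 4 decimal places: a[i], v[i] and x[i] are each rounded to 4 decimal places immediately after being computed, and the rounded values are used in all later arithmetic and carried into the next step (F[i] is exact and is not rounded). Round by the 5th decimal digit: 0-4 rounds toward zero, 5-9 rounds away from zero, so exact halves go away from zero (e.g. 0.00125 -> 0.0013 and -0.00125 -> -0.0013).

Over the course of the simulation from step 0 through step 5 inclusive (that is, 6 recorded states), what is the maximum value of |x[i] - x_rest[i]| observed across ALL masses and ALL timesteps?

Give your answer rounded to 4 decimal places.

Step 0: x=[5.0000 9.0000 17.0000 21.0000] v=[0.0000 0.0000 0.0000 0.0000]
Step 1: x=[4.0000 13.0000 15.0000 22.0000] v=[-2.0000 8.0000 -4.0000 2.0000]
Step 2: x=[8.0000 10.0000 15.5000 21.0000] v=[8.0000 -6.0000 1.0000 -2.0000]
Step 3: x=[6.0000 10.5000 16.0000 19.5000] v=[-4.0000 1.0000 1.0000 -3.0000]
Step 4: x=[2.5000 12.0000 15.5000 19.5000] v=[-7.0000 3.0000 -1.0000 0.0000]
Step 5: x=[6.0000 7.5000 15.2500 20.5000] v=[7.0000 -9.0000 -0.5000 2.0000]
Max displacement = 3.0000

Answer: 3.0000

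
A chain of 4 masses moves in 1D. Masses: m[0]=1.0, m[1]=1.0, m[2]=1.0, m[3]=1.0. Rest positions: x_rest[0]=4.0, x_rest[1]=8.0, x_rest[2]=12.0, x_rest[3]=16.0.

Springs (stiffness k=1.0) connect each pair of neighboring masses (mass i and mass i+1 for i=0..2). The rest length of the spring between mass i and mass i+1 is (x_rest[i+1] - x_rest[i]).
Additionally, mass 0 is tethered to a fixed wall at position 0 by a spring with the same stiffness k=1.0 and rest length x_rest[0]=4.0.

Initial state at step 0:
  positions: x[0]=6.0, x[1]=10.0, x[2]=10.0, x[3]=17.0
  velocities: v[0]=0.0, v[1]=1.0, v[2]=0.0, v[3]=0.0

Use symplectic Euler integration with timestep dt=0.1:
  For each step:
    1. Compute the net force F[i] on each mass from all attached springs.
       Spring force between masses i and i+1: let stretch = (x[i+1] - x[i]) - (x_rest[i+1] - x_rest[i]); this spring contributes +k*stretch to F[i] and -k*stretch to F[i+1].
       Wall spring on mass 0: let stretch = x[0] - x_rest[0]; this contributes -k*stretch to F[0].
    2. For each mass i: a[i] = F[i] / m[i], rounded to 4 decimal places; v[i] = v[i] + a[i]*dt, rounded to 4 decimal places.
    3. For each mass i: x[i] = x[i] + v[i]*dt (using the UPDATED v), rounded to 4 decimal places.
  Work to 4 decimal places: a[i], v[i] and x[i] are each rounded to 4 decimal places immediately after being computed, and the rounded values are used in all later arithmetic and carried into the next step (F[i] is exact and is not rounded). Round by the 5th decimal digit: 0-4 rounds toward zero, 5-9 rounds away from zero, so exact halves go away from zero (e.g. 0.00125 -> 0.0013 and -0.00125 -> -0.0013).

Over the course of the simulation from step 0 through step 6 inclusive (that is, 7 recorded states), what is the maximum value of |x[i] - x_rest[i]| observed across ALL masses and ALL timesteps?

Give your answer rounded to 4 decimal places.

Answer: 2.0793

Derivation:
Step 0: x=[6.0000 10.0000 10.0000 17.0000] v=[0.0000 1.0000 0.0000 0.0000]
Step 1: x=[5.9800 10.0600 10.0700 16.9700] v=[-0.2000 0.6000 0.7000 -0.3000]
Step 2: x=[5.9410 10.0793 10.2089 16.9110] v=[-0.3900 0.1930 1.3890 -0.5900]
Step 3: x=[5.8840 10.0585 10.4135 16.8250] v=[-0.5703 -0.2079 2.0463 -0.8602]
Step 4: x=[5.8099 9.9995 10.6787 16.7149] v=[-0.7413 -0.5899 2.6520 -1.1014]
Step 5: x=[5.7196 9.9054 10.9975 16.5844] v=[-0.9033 -0.9409 3.1877 -1.3050]
Step 6: x=[5.6139 9.7804 11.3612 16.4380] v=[-1.0567 -1.2503 3.6372 -1.4637]
Max displacement = 2.0793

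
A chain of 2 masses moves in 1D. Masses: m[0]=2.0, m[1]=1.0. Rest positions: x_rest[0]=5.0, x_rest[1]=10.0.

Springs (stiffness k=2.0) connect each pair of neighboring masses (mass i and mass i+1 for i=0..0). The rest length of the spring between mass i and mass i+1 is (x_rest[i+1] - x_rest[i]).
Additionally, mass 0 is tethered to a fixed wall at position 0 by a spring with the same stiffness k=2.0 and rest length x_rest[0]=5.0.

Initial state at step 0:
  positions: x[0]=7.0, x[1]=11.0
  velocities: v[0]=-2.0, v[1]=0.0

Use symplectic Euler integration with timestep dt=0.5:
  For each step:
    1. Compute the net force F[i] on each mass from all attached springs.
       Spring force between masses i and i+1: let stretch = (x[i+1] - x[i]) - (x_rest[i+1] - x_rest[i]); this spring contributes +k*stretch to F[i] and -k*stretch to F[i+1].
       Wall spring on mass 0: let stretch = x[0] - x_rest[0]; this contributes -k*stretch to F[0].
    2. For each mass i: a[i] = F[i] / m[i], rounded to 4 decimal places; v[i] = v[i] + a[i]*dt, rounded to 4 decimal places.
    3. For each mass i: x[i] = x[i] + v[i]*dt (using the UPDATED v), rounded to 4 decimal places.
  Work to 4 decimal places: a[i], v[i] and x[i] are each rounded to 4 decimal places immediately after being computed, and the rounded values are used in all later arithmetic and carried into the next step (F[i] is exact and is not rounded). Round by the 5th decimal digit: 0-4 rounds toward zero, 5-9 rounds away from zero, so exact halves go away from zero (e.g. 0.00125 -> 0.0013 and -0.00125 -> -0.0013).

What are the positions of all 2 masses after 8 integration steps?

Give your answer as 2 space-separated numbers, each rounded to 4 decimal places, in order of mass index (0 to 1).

Step 0: x=[7.0000 11.0000] v=[-2.0000 0.0000]
Step 1: x=[5.2500 11.5000] v=[-3.5000 1.0000]
Step 2: x=[3.7500 11.3750] v=[-3.0000 -0.2500]
Step 3: x=[3.2188 9.9375] v=[-1.0625 -2.8750]
Step 4: x=[3.5626 7.6407] v=[0.6875 -4.5937]
Step 5: x=[4.0353 5.8048] v=[0.9453 -3.6718]
Step 6: x=[3.9415 5.5842] v=[-0.1876 -0.4413]
Step 7: x=[3.2730 7.0422] v=[-1.3370 2.9160]
Step 8: x=[2.7286 9.1156] v=[-1.0889 4.1468]

Answer: 2.7286 9.1156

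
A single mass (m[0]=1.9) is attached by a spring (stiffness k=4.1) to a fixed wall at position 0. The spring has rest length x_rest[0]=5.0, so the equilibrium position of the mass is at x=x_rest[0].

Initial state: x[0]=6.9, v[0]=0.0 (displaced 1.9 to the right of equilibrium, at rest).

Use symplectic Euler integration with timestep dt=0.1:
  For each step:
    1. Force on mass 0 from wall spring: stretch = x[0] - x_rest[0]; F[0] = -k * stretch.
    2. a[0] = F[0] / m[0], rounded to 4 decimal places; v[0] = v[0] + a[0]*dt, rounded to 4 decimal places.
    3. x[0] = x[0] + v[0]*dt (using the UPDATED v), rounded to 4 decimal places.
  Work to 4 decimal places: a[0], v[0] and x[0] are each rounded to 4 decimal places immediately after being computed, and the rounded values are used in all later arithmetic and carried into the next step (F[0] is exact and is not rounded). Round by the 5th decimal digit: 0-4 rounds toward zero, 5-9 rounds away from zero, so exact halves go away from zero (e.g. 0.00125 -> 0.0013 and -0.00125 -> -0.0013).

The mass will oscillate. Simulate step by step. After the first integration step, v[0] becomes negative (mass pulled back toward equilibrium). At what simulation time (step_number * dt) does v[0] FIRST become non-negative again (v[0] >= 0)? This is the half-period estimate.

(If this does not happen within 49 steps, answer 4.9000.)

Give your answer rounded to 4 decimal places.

Answer: 2.2000

Derivation:
Step 0: x=[6.9000] v=[0.0000]
Step 1: x=[6.8590] v=[-0.4100]
Step 2: x=[6.7779] v=[-0.8112]
Step 3: x=[6.6584] v=[-1.1949]
Step 4: x=[6.5031] v=[-1.5528]
Step 5: x=[6.3154] v=[-1.8772]
Step 6: x=[6.0993] v=[-2.1611]
Step 7: x=[5.8595] v=[-2.3983]
Step 8: x=[5.6011] v=[-2.5838]
Step 9: x=[5.3298] v=[-2.7135]
Step 10: x=[5.0513] v=[-2.7847]
Step 11: x=[4.7717] v=[-2.7958]
Step 12: x=[4.4971] v=[-2.7465]
Step 13: x=[4.2333] v=[-2.6380]
Step 14: x=[3.9860] v=[-2.4726]
Step 15: x=[3.7606] v=[-2.2538]
Step 16: x=[3.5620] v=[-1.9864]
Step 17: x=[3.3944] v=[-1.6761]
Step 18: x=[3.2614] v=[-1.3296]
Step 19: x=[3.1660] v=[-0.9544]
Step 20: x=[3.1101] v=[-0.5586]
Step 21: x=[3.0950] v=[-0.1508]
Step 22: x=[3.1210] v=[0.2603]
First v>=0 after going negative at step 22, time=2.2000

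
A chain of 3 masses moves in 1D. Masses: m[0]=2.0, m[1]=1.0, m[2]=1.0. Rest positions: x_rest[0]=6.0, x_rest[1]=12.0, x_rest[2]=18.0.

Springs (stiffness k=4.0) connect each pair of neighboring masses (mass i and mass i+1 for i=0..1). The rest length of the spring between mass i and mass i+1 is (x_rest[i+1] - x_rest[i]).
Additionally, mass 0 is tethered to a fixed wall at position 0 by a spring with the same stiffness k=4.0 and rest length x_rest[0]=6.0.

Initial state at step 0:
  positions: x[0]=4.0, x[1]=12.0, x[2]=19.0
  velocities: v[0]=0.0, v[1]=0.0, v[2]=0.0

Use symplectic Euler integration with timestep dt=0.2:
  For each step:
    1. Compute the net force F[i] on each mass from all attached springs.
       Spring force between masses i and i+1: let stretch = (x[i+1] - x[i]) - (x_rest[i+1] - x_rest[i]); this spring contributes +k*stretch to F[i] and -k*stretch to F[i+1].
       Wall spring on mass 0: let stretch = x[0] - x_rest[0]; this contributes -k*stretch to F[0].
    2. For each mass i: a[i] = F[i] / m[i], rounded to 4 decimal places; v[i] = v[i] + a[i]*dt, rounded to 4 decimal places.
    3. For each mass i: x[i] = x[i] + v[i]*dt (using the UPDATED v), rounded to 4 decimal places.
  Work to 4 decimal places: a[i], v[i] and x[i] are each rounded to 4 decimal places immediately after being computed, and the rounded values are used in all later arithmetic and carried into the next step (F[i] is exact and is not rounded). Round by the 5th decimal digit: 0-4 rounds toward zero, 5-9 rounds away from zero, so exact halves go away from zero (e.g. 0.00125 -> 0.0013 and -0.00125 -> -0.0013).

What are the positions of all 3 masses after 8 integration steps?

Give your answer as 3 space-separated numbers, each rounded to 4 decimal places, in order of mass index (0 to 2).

Step 0: x=[4.0000 12.0000 19.0000] v=[0.0000 0.0000 0.0000]
Step 1: x=[4.3200 11.8400 18.8400] v=[1.6000 -0.8000 -0.8000]
Step 2: x=[4.8960 11.5968 18.5200] v=[2.8800 -1.2160 -1.6000]
Step 3: x=[5.6164 11.3892 18.0523] v=[3.6019 -1.0381 -2.3386]
Step 4: x=[6.3493 11.3240 17.4785] v=[3.6645 -0.3259 -2.8691]
Step 5: x=[6.9722 11.4476 16.8800] v=[3.1147 0.6179 -2.9927]
Step 6: x=[7.3954 11.7243 16.3723] v=[2.1160 1.3835 -2.5386]
Step 7: x=[7.5733 12.0521 16.0809] v=[0.8894 1.6388 -1.4570]
Step 8: x=[7.5036 12.3079 16.1049] v=[-0.3484 1.2788 0.1200]

Answer: 7.5036 12.3079 16.1049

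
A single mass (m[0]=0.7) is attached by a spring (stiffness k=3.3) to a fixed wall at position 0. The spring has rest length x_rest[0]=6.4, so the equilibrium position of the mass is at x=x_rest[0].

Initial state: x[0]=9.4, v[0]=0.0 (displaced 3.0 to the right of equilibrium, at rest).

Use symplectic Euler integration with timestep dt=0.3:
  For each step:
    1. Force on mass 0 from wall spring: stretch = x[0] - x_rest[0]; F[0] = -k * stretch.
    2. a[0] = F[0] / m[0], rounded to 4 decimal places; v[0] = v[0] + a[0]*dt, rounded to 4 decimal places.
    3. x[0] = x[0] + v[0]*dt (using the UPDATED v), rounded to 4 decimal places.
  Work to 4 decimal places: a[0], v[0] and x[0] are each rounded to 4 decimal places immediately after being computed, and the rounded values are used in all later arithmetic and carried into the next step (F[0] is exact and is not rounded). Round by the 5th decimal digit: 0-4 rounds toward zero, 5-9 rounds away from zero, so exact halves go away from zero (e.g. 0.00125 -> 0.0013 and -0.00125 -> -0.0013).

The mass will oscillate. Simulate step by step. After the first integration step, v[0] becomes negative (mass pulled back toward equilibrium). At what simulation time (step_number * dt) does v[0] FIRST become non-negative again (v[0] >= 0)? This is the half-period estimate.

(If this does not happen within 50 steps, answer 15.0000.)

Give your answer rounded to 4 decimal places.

Step 0: x=[9.4000] v=[0.0000]
Step 1: x=[8.1271] v=[-4.2429]
Step 2: x=[6.1215] v=[-6.6855]
Step 3: x=[4.2340] v=[-6.2916]
Step 4: x=[3.2655] v=[-3.2283]
Step 5: x=[3.6269] v=[1.2048]
First v>=0 after going negative at step 5, time=1.5000

Answer: 1.5000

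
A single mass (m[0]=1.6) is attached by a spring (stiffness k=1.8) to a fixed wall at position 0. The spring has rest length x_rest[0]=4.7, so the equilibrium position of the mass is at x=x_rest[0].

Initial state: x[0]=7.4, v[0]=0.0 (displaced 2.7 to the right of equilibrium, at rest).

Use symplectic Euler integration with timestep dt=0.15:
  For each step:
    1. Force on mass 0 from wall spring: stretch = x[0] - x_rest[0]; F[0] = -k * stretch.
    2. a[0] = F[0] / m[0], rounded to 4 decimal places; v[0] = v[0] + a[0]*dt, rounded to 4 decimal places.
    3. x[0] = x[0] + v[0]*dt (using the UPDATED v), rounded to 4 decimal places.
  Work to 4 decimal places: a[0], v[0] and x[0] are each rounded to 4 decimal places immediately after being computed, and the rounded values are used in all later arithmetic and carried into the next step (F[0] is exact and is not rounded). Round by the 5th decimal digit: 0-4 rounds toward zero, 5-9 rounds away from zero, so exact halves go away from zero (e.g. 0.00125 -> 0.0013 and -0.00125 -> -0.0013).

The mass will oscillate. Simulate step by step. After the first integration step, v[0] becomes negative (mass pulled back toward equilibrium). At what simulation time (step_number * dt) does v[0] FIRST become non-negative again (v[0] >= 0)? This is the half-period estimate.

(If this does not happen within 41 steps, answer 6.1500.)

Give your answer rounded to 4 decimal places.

Answer: 3.0000

Derivation:
Step 0: x=[7.4000] v=[0.0000]
Step 1: x=[7.3317] v=[-0.4556]
Step 2: x=[7.1967] v=[-0.8997]
Step 3: x=[6.9986] v=[-1.3210]
Step 4: x=[6.7423] v=[-1.7089]
Step 5: x=[6.4343] v=[-2.0535]
Step 6: x=[6.0824] v=[-2.3462]
Step 7: x=[5.6955] v=[-2.5795]
Step 8: x=[5.2834] v=[-2.7475]
Step 9: x=[4.8565] v=[-2.8459]
Step 10: x=[4.4257] v=[-2.8723]
Step 11: x=[4.0018] v=[-2.8260]
Step 12: x=[3.5956] v=[-2.7082]
Step 13: x=[3.2173] v=[-2.5218]
Step 14: x=[2.8766] v=[-2.2716]
Step 15: x=[2.5820] v=[-1.9639]
Step 16: x=[2.3410] v=[-1.6065]
Step 17: x=[2.1597] v=[-1.2084]
Step 18: x=[2.0427] v=[-0.7797]
Step 19: x=[1.9930] v=[-0.3313]
Step 20: x=[2.0118] v=[0.1255]
First v>=0 after going negative at step 20, time=3.0000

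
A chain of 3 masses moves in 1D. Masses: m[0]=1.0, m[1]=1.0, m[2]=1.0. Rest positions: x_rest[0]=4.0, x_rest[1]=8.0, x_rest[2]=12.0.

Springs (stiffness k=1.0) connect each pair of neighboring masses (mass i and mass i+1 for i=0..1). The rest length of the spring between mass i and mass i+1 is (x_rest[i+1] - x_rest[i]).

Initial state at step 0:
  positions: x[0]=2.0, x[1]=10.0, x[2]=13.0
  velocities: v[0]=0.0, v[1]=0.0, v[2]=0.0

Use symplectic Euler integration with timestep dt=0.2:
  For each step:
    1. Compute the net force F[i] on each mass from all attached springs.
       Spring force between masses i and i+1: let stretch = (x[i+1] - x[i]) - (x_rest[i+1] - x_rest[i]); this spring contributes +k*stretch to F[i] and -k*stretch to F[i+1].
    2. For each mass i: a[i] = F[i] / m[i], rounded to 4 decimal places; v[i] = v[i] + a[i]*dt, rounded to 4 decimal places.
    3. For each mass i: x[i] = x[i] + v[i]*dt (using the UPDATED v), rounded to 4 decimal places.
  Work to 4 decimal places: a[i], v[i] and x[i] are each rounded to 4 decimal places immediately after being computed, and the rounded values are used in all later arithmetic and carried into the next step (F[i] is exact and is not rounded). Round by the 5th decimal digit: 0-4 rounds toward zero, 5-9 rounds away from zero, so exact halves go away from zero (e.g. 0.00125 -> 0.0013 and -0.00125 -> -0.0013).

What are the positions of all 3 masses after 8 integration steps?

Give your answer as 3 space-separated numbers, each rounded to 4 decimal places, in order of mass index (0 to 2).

Step 0: x=[2.0000 10.0000 13.0000] v=[0.0000 0.0000 0.0000]
Step 1: x=[2.1600 9.8000 13.0400] v=[0.8000 -1.0000 0.2000]
Step 2: x=[2.4656 9.4240 13.1104] v=[1.5280 -1.8800 0.3520]
Step 3: x=[2.8895 8.9171 13.1933] v=[2.1197 -2.5344 0.4147]
Step 4: x=[3.3945 8.3402 13.2652] v=[2.5252 -2.8847 0.3595]
Step 5: x=[3.9374 7.7624 13.3001] v=[2.7143 -2.8888 0.1745]
Step 6: x=[4.4733 7.2531 13.2735] v=[2.6793 -2.5463 -0.1330]
Step 7: x=[4.9604 6.8735 13.1661] v=[2.4353 -1.8982 -0.5371]
Step 8: x=[5.3640 6.6690 12.9670] v=[2.0179 -1.0223 -0.9956]

Answer: 5.3640 6.6690 12.9670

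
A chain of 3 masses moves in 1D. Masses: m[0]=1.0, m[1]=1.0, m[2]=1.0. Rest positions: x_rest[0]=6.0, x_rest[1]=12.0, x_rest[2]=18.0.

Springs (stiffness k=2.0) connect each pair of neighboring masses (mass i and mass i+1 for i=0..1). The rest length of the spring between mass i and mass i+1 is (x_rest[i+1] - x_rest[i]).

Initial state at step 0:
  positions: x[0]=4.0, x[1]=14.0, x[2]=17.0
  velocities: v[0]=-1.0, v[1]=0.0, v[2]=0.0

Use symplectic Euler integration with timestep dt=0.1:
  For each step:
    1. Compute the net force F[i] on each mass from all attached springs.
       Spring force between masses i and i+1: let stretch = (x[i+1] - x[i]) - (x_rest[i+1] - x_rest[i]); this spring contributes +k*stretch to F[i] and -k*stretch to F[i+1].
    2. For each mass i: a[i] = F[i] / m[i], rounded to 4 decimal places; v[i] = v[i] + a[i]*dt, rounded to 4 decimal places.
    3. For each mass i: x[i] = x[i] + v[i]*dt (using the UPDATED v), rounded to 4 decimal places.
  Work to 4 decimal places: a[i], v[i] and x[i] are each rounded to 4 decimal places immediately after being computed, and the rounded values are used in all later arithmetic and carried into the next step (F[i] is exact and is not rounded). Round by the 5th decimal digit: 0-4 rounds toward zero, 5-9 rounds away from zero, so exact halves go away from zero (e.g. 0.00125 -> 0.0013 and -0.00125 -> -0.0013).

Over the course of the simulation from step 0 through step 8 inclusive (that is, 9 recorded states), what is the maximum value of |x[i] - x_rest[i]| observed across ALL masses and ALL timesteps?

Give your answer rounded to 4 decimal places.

Step 0: x=[4.0000 14.0000 17.0000] v=[-1.0000 0.0000 0.0000]
Step 1: x=[3.9800 13.8600 17.0600] v=[-0.2000 -1.4000 0.6000]
Step 2: x=[4.0376 13.5864 17.1760] v=[0.5760 -2.7360 1.1600]
Step 3: x=[4.1662 13.1936 17.3402] v=[1.2858 -3.9278 1.6421]
Step 4: x=[4.3553 12.7032 17.5415] v=[1.8913 -4.9040 2.0128]
Step 5: x=[4.5914 12.1426 17.7660] v=[2.3609 -5.6059 2.2451]
Step 6: x=[4.8585 11.5435 17.9980] v=[2.6711 -5.9915 2.3204]
Step 7: x=[5.1393 10.9397 18.2210] v=[2.8081 -6.0376 2.2295]
Step 8: x=[5.4161 10.3656 18.4183] v=[2.7682 -5.7414 1.9732]
Max displacement = 2.0200

Answer: 2.0200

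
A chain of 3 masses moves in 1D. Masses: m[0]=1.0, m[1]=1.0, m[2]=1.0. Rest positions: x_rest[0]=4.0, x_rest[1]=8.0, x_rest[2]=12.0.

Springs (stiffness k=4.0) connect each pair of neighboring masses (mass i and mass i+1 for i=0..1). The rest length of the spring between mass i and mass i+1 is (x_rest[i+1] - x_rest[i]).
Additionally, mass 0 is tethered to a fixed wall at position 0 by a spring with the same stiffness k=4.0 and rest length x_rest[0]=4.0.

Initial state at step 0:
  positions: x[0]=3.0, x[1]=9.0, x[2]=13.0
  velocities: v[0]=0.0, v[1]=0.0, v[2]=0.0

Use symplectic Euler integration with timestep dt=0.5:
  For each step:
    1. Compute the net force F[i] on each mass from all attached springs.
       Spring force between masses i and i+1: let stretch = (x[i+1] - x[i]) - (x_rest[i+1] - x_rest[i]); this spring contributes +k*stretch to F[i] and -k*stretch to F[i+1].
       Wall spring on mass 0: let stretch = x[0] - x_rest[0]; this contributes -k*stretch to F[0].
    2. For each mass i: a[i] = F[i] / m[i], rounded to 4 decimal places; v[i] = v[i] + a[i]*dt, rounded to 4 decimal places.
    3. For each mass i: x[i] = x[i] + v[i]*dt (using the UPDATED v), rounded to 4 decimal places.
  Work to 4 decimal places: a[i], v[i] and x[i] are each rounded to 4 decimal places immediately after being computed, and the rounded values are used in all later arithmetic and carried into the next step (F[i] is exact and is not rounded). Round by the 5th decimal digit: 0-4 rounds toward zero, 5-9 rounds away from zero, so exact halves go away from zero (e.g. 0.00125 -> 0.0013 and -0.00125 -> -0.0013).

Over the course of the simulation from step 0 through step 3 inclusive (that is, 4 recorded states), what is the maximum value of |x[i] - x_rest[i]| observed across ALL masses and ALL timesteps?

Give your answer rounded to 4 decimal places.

Step 0: x=[3.0000 9.0000 13.0000] v=[0.0000 0.0000 0.0000]
Step 1: x=[6.0000 7.0000 13.0000] v=[6.0000 -4.0000 0.0000]
Step 2: x=[4.0000 10.0000 11.0000] v=[-4.0000 6.0000 -4.0000]
Step 3: x=[4.0000 8.0000 12.0000] v=[0.0000 -4.0000 2.0000]
Max displacement = 2.0000

Answer: 2.0000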